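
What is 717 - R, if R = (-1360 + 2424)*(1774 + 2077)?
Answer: -4096747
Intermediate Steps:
R = 4097464 (R = 1064*3851 = 4097464)
717 - R = 717 - 1*4097464 = 717 - 4097464 = -4096747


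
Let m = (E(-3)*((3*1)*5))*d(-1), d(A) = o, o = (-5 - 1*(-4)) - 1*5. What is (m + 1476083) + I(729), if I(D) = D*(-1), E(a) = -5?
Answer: 1475804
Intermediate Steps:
o = -6 (o = (-5 + 4) - 5 = -1 - 5 = -6)
I(D) = -D
d(A) = -6
m = 450 (m = -5*3*1*5*(-6) = -15*5*(-6) = -5*15*(-6) = -75*(-6) = 450)
(m + 1476083) + I(729) = (450 + 1476083) - 1*729 = 1476533 - 729 = 1475804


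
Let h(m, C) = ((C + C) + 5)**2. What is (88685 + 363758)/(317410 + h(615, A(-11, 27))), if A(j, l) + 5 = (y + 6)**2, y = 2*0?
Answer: 452443/321899 ≈ 1.4055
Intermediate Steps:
y = 0
A(j, l) = 31 (A(j, l) = -5 + (0 + 6)**2 = -5 + 6**2 = -5 + 36 = 31)
h(m, C) = (5 + 2*C)**2 (h(m, C) = (2*C + 5)**2 = (5 + 2*C)**2)
(88685 + 363758)/(317410 + h(615, A(-11, 27))) = (88685 + 363758)/(317410 + (5 + 2*31)**2) = 452443/(317410 + (5 + 62)**2) = 452443/(317410 + 67**2) = 452443/(317410 + 4489) = 452443/321899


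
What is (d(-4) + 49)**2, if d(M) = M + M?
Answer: 1681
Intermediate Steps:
d(M) = 2*M
(d(-4) + 49)**2 = (2*(-4) + 49)**2 = (-8 + 49)**2 = 41**2 = 1681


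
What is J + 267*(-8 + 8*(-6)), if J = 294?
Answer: -14658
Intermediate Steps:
J + 267*(-8 + 8*(-6)) = 294 + 267*(-8 + 8*(-6)) = 294 + 267*(-8 - 48) = 294 + 267*(-56) = 294 - 14952 = -14658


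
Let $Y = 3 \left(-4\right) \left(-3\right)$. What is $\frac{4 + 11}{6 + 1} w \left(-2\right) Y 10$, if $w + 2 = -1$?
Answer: $\frac{32400}{7} \approx 4628.6$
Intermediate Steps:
$w = -3$ ($w = -2 - 1 = -3$)
$Y = 36$ ($Y = \left(-12\right) \left(-3\right) = 36$)
$\frac{4 + 11}{6 + 1} w \left(-2\right) Y 10 = \frac{4 + 11}{6 + 1} \left(-3\right) \left(-2\right) 36 \cdot 10 = \frac{15}{7} \cdot 6 \cdot 36 \cdot 10 = 15 \cdot \frac{1}{7} \cdot 216 \cdot 10 = \frac{15}{7} \cdot 216 \cdot 10 = \frac{3240}{7} \cdot 10 = \frac{32400}{7}$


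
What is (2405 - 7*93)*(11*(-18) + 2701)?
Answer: 4390262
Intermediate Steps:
(2405 - 7*93)*(11*(-18) + 2701) = (2405 - 651)*(-198 + 2701) = 1754*2503 = 4390262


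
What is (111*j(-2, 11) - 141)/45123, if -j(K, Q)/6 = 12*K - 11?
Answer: 7723/15041 ≈ 0.51346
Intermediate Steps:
j(K, Q) = 66 - 72*K (j(K, Q) = -6*(12*K - 11) = -6*(-11 + 12*K) = 66 - 72*K)
(111*j(-2, 11) - 141)/45123 = (111*(66 - 72*(-2)) - 141)/45123 = (111*(66 + 144) - 141)*(1/45123) = (111*210 - 141)*(1/45123) = (23310 - 141)*(1/45123) = 23169*(1/45123) = 7723/15041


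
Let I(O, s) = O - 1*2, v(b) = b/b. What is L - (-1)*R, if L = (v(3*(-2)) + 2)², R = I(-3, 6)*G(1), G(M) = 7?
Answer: -26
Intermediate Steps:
v(b) = 1
I(O, s) = -2 + O (I(O, s) = O - 2 = -2 + O)
R = -35 (R = (-2 - 3)*7 = -5*7 = -35)
L = 9 (L = (1 + 2)² = 3² = 9)
L - (-1)*R = 9 - (-1)*(-35) = 9 - 1*35 = 9 - 35 = -26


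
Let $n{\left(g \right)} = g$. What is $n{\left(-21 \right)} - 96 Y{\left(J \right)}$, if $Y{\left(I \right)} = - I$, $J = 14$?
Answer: $1323$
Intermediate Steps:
$n{\left(-21 \right)} - 96 Y{\left(J \right)} = -21 - 96 \left(\left(-1\right) 14\right) = -21 - -1344 = -21 + 1344 = 1323$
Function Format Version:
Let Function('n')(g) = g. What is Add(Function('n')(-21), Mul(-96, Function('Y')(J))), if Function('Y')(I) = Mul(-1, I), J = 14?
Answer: 1323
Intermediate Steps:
Add(Function('n')(-21), Mul(-96, Function('Y')(J))) = Add(-21, Mul(-96, Mul(-1, 14))) = Add(-21, Mul(-96, -14)) = Add(-21, 1344) = 1323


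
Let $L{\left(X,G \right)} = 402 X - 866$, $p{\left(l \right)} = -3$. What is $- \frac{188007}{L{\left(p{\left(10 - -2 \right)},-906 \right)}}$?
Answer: $\frac{188007}{2072} \approx 90.737$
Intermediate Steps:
$L{\left(X,G \right)} = -866 + 402 X$
$- \frac{188007}{L{\left(p{\left(10 - -2 \right)},-906 \right)}} = - \frac{188007}{-866 + 402 \left(-3\right)} = - \frac{188007}{-866 - 1206} = - \frac{188007}{-2072} = \left(-188007\right) \left(- \frac{1}{2072}\right) = \frac{188007}{2072}$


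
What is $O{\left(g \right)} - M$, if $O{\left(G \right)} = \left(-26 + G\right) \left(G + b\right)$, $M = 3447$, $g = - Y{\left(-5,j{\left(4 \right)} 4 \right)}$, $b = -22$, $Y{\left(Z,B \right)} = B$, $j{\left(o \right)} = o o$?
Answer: $4293$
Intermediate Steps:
$j{\left(o \right)} = o^{2}$
$g = -64$ ($g = - 4^{2} \cdot 4 = - 16 \cdot 4 = \left(-1\right) 64 = -64$)
$O{\left(G \right)} = \left(-26 + G\right) \left(-22 + G\right)$ ($O{\left(G \right)} = \left(-26 + G\right) \left(G - 22\right) = \left(-26 + G\right) \left(-22 + G\right)$)
$O{\left(g \right)} - M = \left(572 + \left(-64\right)^{2} - -3072\right) - 3447 = \left(572 + 4096 + 3072\right) - 3447 = 7740 - 3447 = 4293$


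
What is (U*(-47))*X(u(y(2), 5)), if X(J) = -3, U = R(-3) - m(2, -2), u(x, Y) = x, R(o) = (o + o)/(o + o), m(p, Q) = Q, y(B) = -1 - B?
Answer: 423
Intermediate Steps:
R(o) = 1 (R(o) = (2*o)/((2*o)) = (2*o)*(1/(2*o)) = 1)
U = 3 (U = 1 - 1*(-2) = 1 + 2 = 3)
(U*(-47))*X(u(y(2), 5)) = (3*(-47))*(-3) = -141*(-3) = 423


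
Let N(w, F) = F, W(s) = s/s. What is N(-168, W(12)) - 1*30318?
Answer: -30317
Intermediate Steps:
W(s) = 1
N(-168, W(12)) - 1*30318 = 1 - 1*30318 = 1 - 30318 = -30317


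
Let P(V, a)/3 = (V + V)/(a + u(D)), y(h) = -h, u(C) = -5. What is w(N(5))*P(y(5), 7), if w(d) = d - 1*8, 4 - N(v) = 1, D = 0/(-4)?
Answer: 75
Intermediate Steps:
D = 0 (D = 0*(-¼) = 0)
N(v) = 3 (N(v) = 4 - 1*1 = 4 - 1 = 3)
P(V, a) = 6*V/(-5 + a) (P(V, a) = 3*((V + V)/(a - 5)) = 3*((2*V)/(-5 + a)) = 3*(2*V/(-5 + a)) = 6*V/(-5 + a))
w(d) = -8 + d (w(d) = d - 8 = -8 + d)
w(N(5))*P(y(5), 7) = (-8 + 3)*(6*(-1*5)/(-5 + 7)) = -30*(-5)/2 = -5*(-15) = 75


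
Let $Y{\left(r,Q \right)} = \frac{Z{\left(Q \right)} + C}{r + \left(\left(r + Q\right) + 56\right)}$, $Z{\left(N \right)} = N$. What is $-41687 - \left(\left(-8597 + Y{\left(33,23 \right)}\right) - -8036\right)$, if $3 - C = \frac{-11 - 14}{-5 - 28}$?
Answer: $- \frac{196788743}{4785} \approx -41126.0$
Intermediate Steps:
$C = \frac{74}{33}$ ($C = 3 - \frac{-11 - 14}{-5 - 28} = 3 - - \frac{25}{-33} = 3 - \left(-25\right) \left(- \frac{1}{33}\right) = 3 - \frac{25}{33} = \frac{74}{33} \approx 2.2424$)
$Y{\left(r,Q \right)} = \frac{\frac{74}{33} + Q}{56 + Q + 2 r}$ ($Y{\left(r,Q \right)} = \frac{Q + \frac{74}{33}}{r + \left(\left(r + Q\right) + 56\right)} = \frac{\frac{74}{33} + Q}{r + \left(\left(Q + r\right) + 56\right)} = \frac{\frac{74}{33} + Q}{r + \left(56 + Q + r\right)} = \frac{\frac{74}{33} + Q}{56 + Q + 2 r}$)
$-41687 - \left(\left(-8597 + Y{\left(33,23 \right)}\right) - -8036\right) = -41687 - \left(\left(-8597 + \frac{\frac{74}{33} + 23}{56 + 23 + 2 \cdot 33}\right) - -8036\right) = -41687 - \left(\left(-8597 + \frac{1}{56 + 23 + 66} \cdot \frac{833}{33}\right) + 8036\right) = -41687 - \left(\left(-8597 + \frac{1}{145} \cdot \frac{833}{33}\right) + 8036\right) = -41687 - \left(\left(-8597 + \frac{833}{4785}\right) + 8036\right) = -41687 - \left(- \frac{41135812}{4785} + 8036\right) = -41687 - - \frac{2683552}{4785} = -41687 + \frac{2683552}{4785} = - \frac{196788743}{4785}$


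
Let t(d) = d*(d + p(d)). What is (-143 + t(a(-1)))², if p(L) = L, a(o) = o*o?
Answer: 19881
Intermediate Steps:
a(o) = o²
t(d) = 2*d² (t(d) = d*(d + d) = d*(2*d) = 2*d²)
(-143 + t(a(-1)))² = (-143 + 2*((-1)²)²)² = (-143 + 2*1²)² = (-143 + 2*1)² = (-143 + 2)² = (-141)² = 19881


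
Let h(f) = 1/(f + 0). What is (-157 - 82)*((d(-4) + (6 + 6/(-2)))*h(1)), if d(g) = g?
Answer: 239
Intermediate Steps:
h(f) = 1/f
(-157 - 82)*((d(-4) + (6 + 6/(-2)))*h(1)) = (-157 - 82)*((-4 + (6 + 6/(-2)))/1) = -239*(-4 + (6 + 6*(-½))) = -239*(-4 + (6 - 3)) = -239*(-4 + 3) = -(-239) = -239*(-1) = 239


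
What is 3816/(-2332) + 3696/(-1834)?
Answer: -5262/1441 ≈ -3.6516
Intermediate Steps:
3816/(-2332) + 3696/(-1834) = 3816*(-1/2332) + 3696*(-1/1834) = -18/11 - 264/131 = -5262/1441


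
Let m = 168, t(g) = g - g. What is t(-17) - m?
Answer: -168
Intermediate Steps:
t(g) = 0
t(-17) - m = 0 - 1*168 = 0 - 168 = -168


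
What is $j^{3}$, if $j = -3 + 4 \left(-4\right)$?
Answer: $-6859$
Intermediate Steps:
$j = -19$ ($j = -3 - 16 = -19$)
$j^{3} = \left(-19\right)^{3} = -6859$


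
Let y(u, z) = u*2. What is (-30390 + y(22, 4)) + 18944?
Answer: -11402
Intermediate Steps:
y(u, z) = 2*u
(-30390 + y(22, 4)) + 18944 = (-30390 + 2*22) + 18944 = (-30390 + 44) + 18944 = -30346 + 18944 = -11402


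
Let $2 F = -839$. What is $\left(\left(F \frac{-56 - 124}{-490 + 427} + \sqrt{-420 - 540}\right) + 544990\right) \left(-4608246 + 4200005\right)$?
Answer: $- \frac{1553985696140}{7} - 3265928 i \sqrt{15} \approx -2.22 \cdot 10^{11} - 1.2649 \cdot 10^{7} i$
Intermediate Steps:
$F = - \frac{839}{2}$ ($F = \frac{1}{2} \left(-839\right) = - \frac{839}{2} \approx -419.5$)
$\left(\left(F \frac{-56 - 124}{-490 + 427} + \sqrt{-420 - 540}\right) + 544990\right) \left(-4608246 + 4200005\right) = \left(\left(- \frac{839 \frac{-56 - 124}{-490 + 427}}{2} + \sqrt{-420 - 540}\right) + 544990\right) \left(-4608246 + 4200005\right) = \left(\left(- \frac{839 \left(- \frac{180}{-63}\right)}{2} + \sqrt{-960}\right) + 544990\right) \left(-408241\right) = \left(\left(- \frac{839 \left(\left(-180\right) \left(- \frac{1}{63}\right)\right)}{2} + 8 i \sqrt{15}\right) + 544990\right) \left(-408241\right) = \left(\left(\left(- \frac{839}{2}\right) \frac{20}{7} + 8 i \sqrt{15}\right) + 544990\right) \left(-408241\right) = \left(\left(- \frac{8390}{7} + 8 i \sqrt{15}\right) + 544990\right) \left(-408241\right) = \left(\frac{3806540}{7} + 8 i \sqrt{15}\right) \left(-408241\right) = - \frac{1553985696140}{7} - 3265928 i \sqrt{15}$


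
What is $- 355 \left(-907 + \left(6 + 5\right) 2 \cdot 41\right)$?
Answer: $1775$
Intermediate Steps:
$- 355 \left(-907 + \left(6 + 5\right) 2 \cdot 41\right) = - 355 \left(-907 + 11 \cdot 2 \cdot 41\right) = - 355 \left(-907 + 22 \cdot 41\right) = - 355 \left(-907 + 902\right) = \left(-355\right) \left(-5\right) = 1775$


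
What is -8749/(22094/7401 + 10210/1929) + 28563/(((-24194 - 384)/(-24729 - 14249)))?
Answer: 7139288254756187/161373052656 ≈ 44241.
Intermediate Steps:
-8749/(22094/7401 + 10210/1929) + 28563/(((-24194 - 384)/(-24729 - 14249))) = -8749/(22094*(1/7401) + 10210*(1/1929)) + 28563/((-24578/(-38978))) = -8749/(22094/7401 + 10210/1929) + 28563/((-24578*(-1/38978))) = -8749/13131504/1586281 + 28563/(12289/19489) = -8749*1586281/13131504 + 28563*(19489/12289) = -13878372469/13131504 + 556664307/12289 = 7139288254756187/161373052656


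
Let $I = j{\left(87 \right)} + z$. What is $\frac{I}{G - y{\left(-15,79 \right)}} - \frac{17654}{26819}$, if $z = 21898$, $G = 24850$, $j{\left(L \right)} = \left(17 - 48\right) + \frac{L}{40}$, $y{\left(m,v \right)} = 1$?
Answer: $\frac{151615547}{683513160} \approx 0.22182$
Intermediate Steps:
$j{\left(L \right)} = -31 + \frac{L}{40}$ ($j{\left(L \right)} = -31 + L \frac{1}{40} = -31 + \frac{L}{40}$)
$I = \frac{874767}{40}$ ($I = \left(-31 + \frac{1}{40} \cdot 87\right) + 21898 = \left(-31 + \frac{87}{40}\right) + 21898 = - \frac{1153}{40} + 21898 = \frac{874767}{40} \approx 21869.0$)
$\frac{I}{G - y{\left(-15,79 \right)}} - \frac{17654}{26819} = \frac{874767}{40 \left(24850 - 1\right)} - \frac{17654}{26819} = \frac{874767}{40 \left(24850 - 1\right)} - \frac{1358}{2063} = \frac{874767}{40 \cdot 24849} - \frac{1358}{2063} = \frac{874767}{40} \cdot \frac{1}{24849} - \frac{1358}{2063} = \frac{291589}{331320} - \frac{1358}{2063} = \frac{151615547}{683513160}$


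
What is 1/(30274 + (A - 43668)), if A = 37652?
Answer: 1/24258 ≈ 4.1224e-5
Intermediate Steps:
1/(30274 + (A - 43668)) = 1/(30274 + (37652 - 43668)) = 1/(30274 - 6016) = 1/24258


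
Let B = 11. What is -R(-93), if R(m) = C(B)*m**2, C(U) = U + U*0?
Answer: -95139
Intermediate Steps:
C(U) = U (C(U) = U + 0 = U)
R(m) = 11*m**2
-R(-93) = -11*(-93)**2 = -11*8649 = -1*95139 = -95139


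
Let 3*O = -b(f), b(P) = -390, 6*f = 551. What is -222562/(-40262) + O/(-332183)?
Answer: 36963039393/6687175973 ≈ 5.5275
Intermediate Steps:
f = 551/6 (f = (⅙)*551 = 551/6 ≈ 91.833)
O = 130 (O = (-1*(-390))/3 = (⅓)*390 = 130)
-222562/(-40262) + O/(-332183) = -222562/(-40262) + 130/(-332183) = -222562*(-1/40262) + 130*(-1/332183) = 111281/20131 - 130/332183 = 36963039393/6687175973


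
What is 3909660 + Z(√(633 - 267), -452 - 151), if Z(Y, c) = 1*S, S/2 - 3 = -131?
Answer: 3909404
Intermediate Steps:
S = -256 (S = 6 + 2*(-131) = 6 - 262 = -256)
Z(Y, c) = -256 (Z(Y, c) = 1*(-256) = -256)
3909660 + Z(√(633 - 267), -452 - 151) = 3909660 - 256 = 3909404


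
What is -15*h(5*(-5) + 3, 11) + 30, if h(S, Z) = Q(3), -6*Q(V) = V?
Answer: 75/2 ≈ 37.500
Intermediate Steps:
Q(V) = -V/6
h(S, Z) = -½ (h(S, Z) = -⅙*3 = -½)
-15*h(5*(-5) + 3, 11) + 30 = -15*(-½) + 30 = 15/2 + 30 = 75/2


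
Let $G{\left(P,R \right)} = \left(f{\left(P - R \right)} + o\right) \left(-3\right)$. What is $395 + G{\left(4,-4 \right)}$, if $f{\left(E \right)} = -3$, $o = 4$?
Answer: $392$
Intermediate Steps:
$G{\left(P,R \right)} = -3$ ($G{\left(P,R \right)} = \left(-3 + 4\right) \left(-3\right) = 1 \left(-3\right) = -3$)
$395 + G{\left(4,-4 \right)} = 395 - 3 = 392$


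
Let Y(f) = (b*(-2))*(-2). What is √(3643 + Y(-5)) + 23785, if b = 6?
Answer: 23785 + √3667 ≈ 23846.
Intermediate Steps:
Y(f) = 24 (Y(f) = (6*(-2))*(-2) = -12*(-2) = 24)
√(3643 + Y(-5)) + 23785 = √(3643 + 24) + 23785 = √3667 + 23785 = 23785 + √3667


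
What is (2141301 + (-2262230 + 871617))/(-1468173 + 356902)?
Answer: -750688/1111271 ≈ -0.67552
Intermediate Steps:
(2141301 + (-2262230 + 871617))/(-1468173 + 356902) = (2141301 - 1390613)/(-1111271) = 750688*(-1/1111271) = -750688/1111271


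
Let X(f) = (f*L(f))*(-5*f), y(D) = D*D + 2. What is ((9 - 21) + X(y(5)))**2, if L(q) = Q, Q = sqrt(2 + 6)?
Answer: 106288344 + 174960*sqrt(2) ≈ 1.0654e+8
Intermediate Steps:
Q = 2*sqrt(2) (Q = sqrt(8) = 2*sqrt(2) ≈ 2.8284)
y(D) = 2 + D**2 (y(D) = D**2 + 2 = 2 + D**2)
L(q) = 2*sqrt(2)
X(f) = -10*sqrt(2)*f**2 (X(f) = (f*(2*sqrt(2)))*(-5*f) = (2*f*sqrt(2))*(-5*f) = -10*sqrt(2)*f**2)
((9 - 21) + X(y(5)))**2 = ((9 - 21) - 10*sqrt(2)*(2 + 5**2)**2)**2 = (-12 - 10*sqrt(2)*(2 + 25)**2)**2 = (-12 - 10*sqrt(2)*27**2)**2 = (-12 - 10*sqrt(2)*729)**2 = (-12 - 7290*sqrt(2))**2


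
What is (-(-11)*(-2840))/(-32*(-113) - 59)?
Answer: -31240/3557 ≈ -8.7827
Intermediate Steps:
(-(-11)*(-2840))/(-32*(-113) - 59) = (-11*2840)/(3616 - 59) = -31240/3557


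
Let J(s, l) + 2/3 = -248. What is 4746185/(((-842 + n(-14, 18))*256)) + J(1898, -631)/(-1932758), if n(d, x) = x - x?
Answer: -13759760141449/624914778624 ≈ -22.019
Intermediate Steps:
n(d, x) = 0
J(s, l) = -746/3 (J(s, l) = -⅔ - 248 = -746/3)
4746185/(((-842 + n(-14, 18))*256)) + J(1898, -631)/(-1932758) = 4746185/(((-842 + 0)*256)) - 746/3/(-1932758) = 4746185/((-842*256)) - 746/3*(-1/1932758) = 4746185/(-215552) + 373/2899137 = 4746185*(-1/215552) + 373/2899137 = -4746185/215552 + 373/2899137 = -13759760141449/624914778624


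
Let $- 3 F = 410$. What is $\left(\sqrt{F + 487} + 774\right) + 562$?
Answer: $1336 + \frac{\sqrt{3153}}{3} \approx 1354.7$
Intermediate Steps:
$F = - \frac{410}{3}$ ($F = \left(- \frac{1}{3}\right) 410 = - \frac{410}{3} \approx -136.67$)
$\left(\sqrt{F + 487} + 774\right) + 562 = \left(\sqrt{- \frac{410}{3} + 487} + 774\right) + 562 = \left(\sqrt{\frac{1051}{3}} + 774\right) + 562 = \left(\frac{\sqrt{3153}}{3} + 774\right) + 562 = \left(774 + \frac{\sqrt{3153}}{3}\right) + 562 = 1336 + \frac{\sqrt{3153}}{3}$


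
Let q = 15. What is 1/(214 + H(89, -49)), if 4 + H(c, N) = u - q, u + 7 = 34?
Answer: 1/222 ≈ 0.0045045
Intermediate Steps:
u = 27 (u = -7 + 34 = 27)
H(c, N) = 8 (H(c, N) = -4 + (27 - 1*15) = -4 + (27 - 15) = -4 + 12 = 8)
1/(214 + H(89, -49)) = 1/(214 + 8) = 1/222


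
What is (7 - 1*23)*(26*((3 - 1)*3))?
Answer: -2496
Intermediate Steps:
(7 - 1*23)*(26*((3 - 1)*3)) = (7 - 23)*(26*(2*3)) = -416*6 = -16*156 = -2496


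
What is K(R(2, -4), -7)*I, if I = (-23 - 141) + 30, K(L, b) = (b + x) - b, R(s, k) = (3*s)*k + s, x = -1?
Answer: 134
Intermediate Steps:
R(s, k) = s + 3*k*s (R(s, k) = 3*k*s + s = s + 3*k*s)
K(L, b) = -1 (K(L, b) = (b - 1) - b = (-1 + b) - b = -1)
I = -134 (I = -164 + 30 = -134)
K(R(2, -4), -7)*I = -1*(-134) = 134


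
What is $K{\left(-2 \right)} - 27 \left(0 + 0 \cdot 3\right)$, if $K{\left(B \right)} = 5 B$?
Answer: $-10$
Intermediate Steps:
$K{\left(-2 \right)} - 27 \left(0 + 0 \cdot 3\right) = 5 \left(-2\right) - 27 \left(0 + 0 \cdot 3\right) = -10 - 27 \left(0 + 0\right) = -10 - 0 = -10 + 0 = -10$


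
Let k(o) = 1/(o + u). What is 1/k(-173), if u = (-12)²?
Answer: -29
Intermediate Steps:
u = 144
k(o) = 1/(144 + o) (k(o) = 1/(o + 144) = 1/(144 + o))
1/k(-173) = 1/(1/(144 - 173)) = 1/(1/(-29)) = 1/(-1/29) = -29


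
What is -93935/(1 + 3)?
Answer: -93935/4 ≈ -23484.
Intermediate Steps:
-93935/(1 + 3) = -93935/4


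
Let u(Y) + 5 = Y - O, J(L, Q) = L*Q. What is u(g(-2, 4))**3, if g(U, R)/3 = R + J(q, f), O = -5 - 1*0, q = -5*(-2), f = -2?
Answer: -110592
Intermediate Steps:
q = 10
O = -5 (O = -5 + 0 = -5)
g(U, R) = -60 + 3*R (g(U, R) = 3*(R + 10*(-2)) = 3*(R - 20) = 3*(-20 + R) = -60 + 3*R)
u(Y) = Y (u(Y) = -5 + (Y - 1*(-5)) = -5 + (Y + 5) = -5 + (5 + Y) = Y)
u(g(-2, 4))**3 = (-60 + 3*4)**3 = (-60 + 12)**3 = (-48)**3 = -110592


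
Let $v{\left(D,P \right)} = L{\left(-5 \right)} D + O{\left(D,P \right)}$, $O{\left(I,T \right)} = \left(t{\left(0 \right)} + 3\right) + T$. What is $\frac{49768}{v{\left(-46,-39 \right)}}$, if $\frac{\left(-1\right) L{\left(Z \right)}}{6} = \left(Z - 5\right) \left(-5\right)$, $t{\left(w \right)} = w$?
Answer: $\frac{12442}{3441} \approx 3.6158$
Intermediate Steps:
$L{\left(Z \right)} = -150 + 30 Z$ ($L{\left(Z \right)} = - 6 \left(Z - 5\right) \left(-5\right) = - 6 \left(-5 + Z\right) \left(-5\right) = - 6 \left(25 - 5 Z\right) = -150 + 30 Z$)
$O{\left(I,T \right)} = 3 + T$ ($O{\left(I,T \right)} = \left(0 + 3\right) + T = 3 + T$)
$v{\left(D,P \right)} = 3 + P - 300 D$ ($v{\left(D,P \right)} = \left(-150 + 30 \left(-5\right)\right) D + \left(3 + P\right) = \left(-150 - 150\right) D + \left(3 + P\right) = - 300 D + \left(3 + P\right) = 3 + P - 300 D$)
$\frac{49768}{v{\left(-46,-39 \right)}} = \frac{49768}{3 - 39 - -13800} = \frac{49768}{3 - 39 + 13800} = \frac{49768}{13764} = 49768 \cdot \frac{1}{13764} = \frac{12442}{3441}$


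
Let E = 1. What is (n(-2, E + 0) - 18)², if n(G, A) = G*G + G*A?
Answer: 256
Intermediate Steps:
n(G, A) = G² + A*G
(n(-2, E + 0) - 18)² = (-2*((1 + 0) - 2) - 18)² = (-2*(1 - 2) - 18)² = (-2*(-1) - 18)² = (2 - 18)² = (-16)² = 256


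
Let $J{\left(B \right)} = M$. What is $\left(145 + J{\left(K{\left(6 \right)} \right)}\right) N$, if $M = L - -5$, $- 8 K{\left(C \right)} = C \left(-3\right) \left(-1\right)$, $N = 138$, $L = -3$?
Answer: $20286$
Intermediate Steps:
$K{\left(C \right)} = - \frac{3 C}{8}$ ($K{\left(C \right)} = - \frac{C \left(-3\right) \left(-1\right)}{8} = - \frac{- 3 C \left(-1\right)}{8} = - \frac{3 C}{8}$)
$M = 2$ ($M = -3 - -5 = -3 + 5 = 2$)
$J{\left(B \right)} = 2$
$\left(145 + J{\left(K{\left(6 \right)} \right)}\right) N = \left(145 + 2\right) 138 = 147 \cdot 138 = 20286$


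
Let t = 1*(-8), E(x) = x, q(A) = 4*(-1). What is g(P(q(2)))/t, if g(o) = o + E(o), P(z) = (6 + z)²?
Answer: -1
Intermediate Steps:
q(A) = -4
g(o) = 2*o (g(o) = o + o = 2*o)
t = -8
g(P(q(2)))/t = (2*(6 - 4)²)/(-8) = (2*2²)*(-⅛) = (2*4)*(-⅛) = 8*(-⅛) = -1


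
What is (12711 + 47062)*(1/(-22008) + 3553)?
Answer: 667702177997/3144 ≈ 2.1237e+8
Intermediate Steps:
(12711 + 47062)*(1/(-22008) + 3553) = 59773*(-1/22008 + 3553) = 59773*(78194423/22008) = 667702177997/3144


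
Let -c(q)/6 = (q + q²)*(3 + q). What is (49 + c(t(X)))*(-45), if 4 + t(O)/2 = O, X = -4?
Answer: -844605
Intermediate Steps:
t(O) = -8 + 2*O
c(q) = -6*(3 + q)*(q + q²) (c(q) = -6*(q + q²)*(3 + q) = -6*(3 + q)*(q + q²))
(49 + c(t(X)))*(-45) = (49 - 6*(-8 + 2*(-4))*(3 + (-8 + 2*(-4))² + 4*(-8 + 2*(-4))))*(-45) = (49 - 6*(-8 - 8)*(3 + (-8 - 8)² + 4*(-8 - 8)))*(-45) = (49 - 6*(-16)*(3 + (-16)² + 4*(-16)))*(-45) = (49 - 6*(-16)*(3 + 256 - 64))*(-45) = (49 - 6*(-16)*195)*(-45) = (49 + 18720)*(-45) = 18769*(-45) = -844605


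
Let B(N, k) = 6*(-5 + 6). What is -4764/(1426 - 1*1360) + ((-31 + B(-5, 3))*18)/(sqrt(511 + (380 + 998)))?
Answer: -794/11 - 450*sqrt(1889)/1889 ≈ -82.536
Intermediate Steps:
B(N, k) = 6 (B(N, k) = 6*1 = 6)
-4764/(1426 - 1*1360) + ((-31 + B(-5, 3))*18)/(sqrt(511 + (380 + 998))) = -4764/(1426 - 1*1360) + ((-31 + 6)*18)/(sqrt(511 + (380 + 998))) = -4764/(1426 - 1360) + (-25*18)/(sqrt(511 + 1378)) = -4764/66 - 450*sqrt(1889)/1889 = -4764*1/66 - 450*sqrt(1889)/1889 = -794/11 - 450*sqrt(1889)/1889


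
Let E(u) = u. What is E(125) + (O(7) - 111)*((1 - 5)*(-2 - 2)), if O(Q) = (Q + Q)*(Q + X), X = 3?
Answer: 589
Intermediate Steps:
O(Q) = 2*Q*(3 + Q) (O(Q) = (Q + Q)*(Q + 3) = (2*Q)*(3 + Q) = 2*Q*(3 + Q))
E(125) + (O(7) - 111)*((1 - 5)*(-2 - 2)) = 125 + (2*7*(3 + 7) - 111)*((1 - 5)*(-2 - 2)) = 125 + (2*7*10 - 111)*(-4*(-4)) = 125 + (140 - 111)*16 = 125 + 29*16 = 125 + 464 = 589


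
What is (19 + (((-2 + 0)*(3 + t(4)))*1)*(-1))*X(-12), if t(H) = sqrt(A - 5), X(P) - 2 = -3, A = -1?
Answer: -25 - 2*I*sqrt(6) ≈ -25.0 - 4.899*I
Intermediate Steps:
X(P) = -1 (X(P) = 2 - 3 = -1)
t(H) = I*sqrt(6) (t(H) = sqrt(-1 - 5) = sqrt(-6) = I*sqrt(6))
(19 + (((-2 + 0)*(3 + t(4)))*1)*(-1))*X(-12) = (19 + (((-2 + 0)*(3 + I*sqrt(6)))*1)*(-1))*(-1) = (19 + (-2*(3 + I*sqrt(6))*1)*(-1))*(-1) = (19 + ((-6 - 2*I*sqrt(6))*1)*(-1))*(-1) = (19 + (-6 - 2*I*sqrt(6))*(-1))*(-1) = (19 + (6 + 2*I*sqrt(6)))*(-1) = (25 + 2*I*sqrt(6))*(-1) = -25 - 2*I*sqrt(6)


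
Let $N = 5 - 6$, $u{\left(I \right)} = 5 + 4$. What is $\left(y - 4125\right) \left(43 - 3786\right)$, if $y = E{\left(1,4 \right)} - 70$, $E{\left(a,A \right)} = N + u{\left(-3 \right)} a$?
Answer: $15671941$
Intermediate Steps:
$u{\left(I \right)} = 9$
$N = -1$ ($N = 5 - 6 = -1$)
$E{\left(a,A \right)} = -1 + 9 a$
$y = -62$ ($y = \left(-1 + 9 \cdot 1\right) - 70 = \left(-1 + 9\right) - 70 = 8 - 70 = -62$)
$\left(y - 4125\right) \left(43 - 3786\right) = \left(-62 - 4125\right) \left(43 - 3786\right) = \left(-4187\right) \left(-3743\right) = 15671941$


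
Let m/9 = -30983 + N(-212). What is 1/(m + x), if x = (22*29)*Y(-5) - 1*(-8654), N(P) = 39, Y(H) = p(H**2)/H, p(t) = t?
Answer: -1/273032 ≈ -3.6626e-6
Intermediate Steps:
Y(H) = H (Y(H) = H**2/H = H)
m = -278496 (m = 9*(-30983 + 39) = 9*(-30944) = -278496)
x = 5464 (x = (22*29)*(-5) - 1*(-8654) = 638*(-5) + 8654 = -3190 + 8654 = 5464)
1/(m + x) = 1/(-278496 + 5464) = 1/(-273032) = -1/273032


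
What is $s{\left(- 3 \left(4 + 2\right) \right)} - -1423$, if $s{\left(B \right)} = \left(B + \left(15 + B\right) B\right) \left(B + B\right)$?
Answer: $127$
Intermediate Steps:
$s{\left(B \right)} = 2 B \left(B + B \left(15 + B\right)\right)$ ($s{\left(B \right)} = \left(B + B \left(15 + B\right)\right) 2 B = 2 B \left(B + B \left(15 + B\right)\right)$)
$s{\left(- 3 \left(4 + 2\right) \right)} - -1423 = 2 \left(- 3 \left(4 + 2\right)\right)^{2} \left(16 - 3 \left(4 + 2\right)\right) - -1423 = 2 \left(\left(-3\right) 6\right)^{2} \left(16 - 18\right) + 1423 = 2 \left(-18\right)^{2} \left(16 - 18\right) + 1423 = 2 \cdot 324 \left(-2\right) + 1423 = -1296 + 1423 = 127$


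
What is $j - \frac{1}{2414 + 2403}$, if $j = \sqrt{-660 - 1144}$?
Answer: $- \frac{1}{4817} + 2 i \sqrt{451} \approx -0.0002076 + 42.474 i$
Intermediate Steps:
$j = 2 i \sqrt{451}$ ($j = \sqrt{-1804} = 2 i \sqrt{451} \approx 42.474 i$)
$j - \frac{1}{2414 + 2403} = 2 i \sqrt{451} - \frac{1}{2414 + 2403} = 2 i \sqrt{451} - \frac{1}{4817} = - \frac{1}{4817} + 2 i \sqrt{451}$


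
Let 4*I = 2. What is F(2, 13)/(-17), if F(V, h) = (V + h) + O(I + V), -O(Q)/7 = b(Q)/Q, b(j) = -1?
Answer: -89/85 ≈ -1.0471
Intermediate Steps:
I = 1/2 (I = (1/4)*2 = 1/2 ≈ 0.50000)
O(Q) = 7/Q (O(Q) = -(-7)/Q = 7/Q)
F(V, h) = V + h + 7/(1/2 + V) (F(V, h) = (V + h) + 7/(1/2 + V) = V + h + 7/(1/2 + V))
F(2, 13)/(-17) = ((14 + (1 + 2*2)*(2 + 13))/(1 + 2*2))/(-17) = -(14 + (1 + 4)*15)/(17*(1 + 4)) = -(14 + 5*15)/(17*5) = -(14 + 75)/85 = -89/85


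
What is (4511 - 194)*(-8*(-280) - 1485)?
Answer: 3259335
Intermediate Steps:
(4511 - 194)*(-8*(-280) - 1485) = 4317*(2240 - 1485) = 4317*755 = 3259335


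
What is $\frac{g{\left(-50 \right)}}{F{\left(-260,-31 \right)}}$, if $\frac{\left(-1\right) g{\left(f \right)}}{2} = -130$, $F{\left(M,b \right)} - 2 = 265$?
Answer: $\frac{260}{267} \approx 0.97378$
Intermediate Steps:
$F{\left(M,b \right)} = 267$ ($F{\left(M,b \right)} = 2 + 265 = 267$)
$g{\left(f \right)} = 260$ ($g{\left(f \right)} = \left(-2\right) \left(-130\right) = 260$)
$\frac{g{\left(-50 \right)}}{F{\left(-260,-31 \right)}} = \frac{260}{267}$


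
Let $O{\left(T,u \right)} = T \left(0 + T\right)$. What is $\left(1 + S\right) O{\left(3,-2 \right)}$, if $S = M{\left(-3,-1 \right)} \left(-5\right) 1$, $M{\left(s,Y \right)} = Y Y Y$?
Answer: $54$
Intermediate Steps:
$O{\left(T,u \right)} = T^{2}$ ($O{\left(T,u \right)} = T T = T^{2}$)
$M{\left(s,Y \right)} = Y^{3}$ ($M{\left(s,Y \right)} = Y^{2} Y = Y^{3}$)
$S = 5$ ($S = \left(-1\right)^{3} \left(-5\right) 1 = \left(-1\right) \left(-5\right) 1 = 5 \cdot 1 = 5$)
$\left(1 + S\right) O{\left(3,-2 \right)} = \left(1 + 5\right) 3^{2} = 6 \cdot 9 = 54$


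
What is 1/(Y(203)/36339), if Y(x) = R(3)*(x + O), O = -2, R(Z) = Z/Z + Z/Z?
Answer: 12113/134 ≈ 90.396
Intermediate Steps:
R(Z) = 2 (R(Z) = 1 + 1 = 2)
Y(x) = -4 + 2*x (Y(x) = 2*(x - 2) = 2*(-2 + x) = -4 + 2*x)
1/(Y(203)/36339) = 1/((-4 + 2*203)/36339) = 1/((-4 + 406)*(1/36339)) = 1/(402*(1/36339)) = 1/(134/12113) = 12113/134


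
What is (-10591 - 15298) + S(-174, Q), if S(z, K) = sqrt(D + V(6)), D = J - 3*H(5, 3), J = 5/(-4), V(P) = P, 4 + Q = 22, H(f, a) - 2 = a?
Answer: -25889 + I*sqrt(41)/2 ≈ -25889.0 + 3.2016*I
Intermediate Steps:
H(f, a) = 2 + a
Q = 18 (Q = -4 + 22 = 18)
J = -5/4 (J = 5*(-1/4) = -5/4 ≈ -1.2500)
D = -65/4 (D = -5/4 - 3*(2 + 3) = -5/4 - 3*5 = -5/4 - 15 = -65/4 ≈ -16.250)
S(z, K) = I*sqrt(41)/2 (S(z, K) = sqrt(-65/4 + 6) = sqrt(-41/4) = I*sqrt(41)/2)
(-10591 - 15298) + S(-174, Q) = (-10591 - 15298) + I*sqrt(41)/2 = -25889 + I*sqrt(41)/2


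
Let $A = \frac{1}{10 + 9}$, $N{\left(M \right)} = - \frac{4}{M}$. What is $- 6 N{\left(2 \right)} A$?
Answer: $\frac{12}{19} \approx 0.63158$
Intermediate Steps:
$A = \frac{1}{19} \approx 0.052632$
$- 6 N{\left(2 \right)} A = - 6 \left(- \frac{4}{2}\right) \frac{1}{19} = - 6 \left(\left(-4\right) \frac{1}{2}\right) \frac{1}{19} = \left(-6\right) \left(-2\right) \frac{1}{19} = 12 \cdot \frac{1}{19} = \frac{12}{19}$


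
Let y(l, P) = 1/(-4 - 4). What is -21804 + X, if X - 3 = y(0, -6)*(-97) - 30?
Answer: -174551/8 ≈ -21819.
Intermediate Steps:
y(l, P) = -1/8 (y(l, P) = 1/(-8) = -1/8)
X = -119/8 (X = 3 + (-1/8*(-97) - 30) = 3 + (97/8 - 30) = 3 - 143/8 = -119/8 ≈ -14.875)
-21804 + X = -21804 - 119/8 = -174551/8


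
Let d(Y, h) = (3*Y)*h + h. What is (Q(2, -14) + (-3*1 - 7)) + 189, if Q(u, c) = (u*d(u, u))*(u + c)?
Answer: -157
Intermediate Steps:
d(Y, h) = h + 3*Y*h (d(Y, h) = 3*Y*h + h = h + 3*Y*h)
Q(u, c) = u²*(1 + 3*u)*(c + u) (Q(u, c) = (u*(u*(1 + 3*u)))*(u + c) = (u²*(1 + 3*u))*(c + u) = u²*(1 + 3*u)*(c + u))
(Q(2, -14) + (-3*1 - 7)) + 189 = (2²*(1 + 3*2)*(-14 + 2) + (-3*1 - 7)) + 189 = (4*(1 + 6)*(-12) + (-3 - 7)) + 189 = (4*7*(-12) - 10) + 189 = (-336 - 10) + 189 = -346 + 189 = -157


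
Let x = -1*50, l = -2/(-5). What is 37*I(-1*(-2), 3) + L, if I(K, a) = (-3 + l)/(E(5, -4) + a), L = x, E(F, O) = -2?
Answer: -731/5 ≈ -146.20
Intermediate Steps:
l = ⅖ (l = -2*(-⅕) = ⅖ ≈ 0.40000)
x = -50
L = -50
I(K, a) = -13/(5*(-2 + a)) (I(K, a) = (-3 + ⅖)/(-2 + a) = -13/(5*(-2 + a)))
37*I(-1*(-2), 3) + L = 37*(-13/(-10 + 5*3)) - 50 = 37*(-13/(-10 + 15)) - 50 = 37*(-13/5) - 50 = -481/5 - 50 = -731/5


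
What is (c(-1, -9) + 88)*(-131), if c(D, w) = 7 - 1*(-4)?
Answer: -12969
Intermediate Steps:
c(D, w) = 11 (c(D, w) = 7 + 4 = 11)
(c(-1, -9) + 88)*(-131) = (11 + 88)*(-131) = 99*(-131) = -12969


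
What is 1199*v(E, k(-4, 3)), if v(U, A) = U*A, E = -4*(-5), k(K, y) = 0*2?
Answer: 0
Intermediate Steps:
k(K, y) = 0
E = 20
v(U, A) = A*U
1199*v(E, k(-4, 3)) = 1199*(0*20) = 1199*0 = 0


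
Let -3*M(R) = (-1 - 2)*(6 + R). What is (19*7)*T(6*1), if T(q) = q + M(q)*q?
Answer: 10374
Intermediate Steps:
M(R) = 6 + R (M(R) = -(-1 - 2)*(6 + R)/3 = -(-1)*(6 + R) = -(-18 - 3*R)/3 = 6 + R)
T(q) = q + q*(6 + q) (T(q) = q + (6 + q)*q = q + q*(6 + q))
(19*7)*T(6*1) = (19*7)*((6*1)*(7 + 6*1)) = 133*(6*(7 + 6)) = 133*(6*13) = 133*78 = 10374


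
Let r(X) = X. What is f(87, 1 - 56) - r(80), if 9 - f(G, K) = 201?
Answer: -272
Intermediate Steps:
f(G, K) = -192 (f(G, K) = 9 - 1*201 = 9 - 201 = -192)
f(87, 1 - 56) - r(80) = -192 - 1*80 = -192 - 80 = -272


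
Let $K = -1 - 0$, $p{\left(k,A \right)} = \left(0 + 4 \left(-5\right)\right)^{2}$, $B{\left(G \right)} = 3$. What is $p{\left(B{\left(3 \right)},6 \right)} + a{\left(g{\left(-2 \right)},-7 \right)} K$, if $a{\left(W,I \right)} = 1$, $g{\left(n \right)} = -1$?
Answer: $399$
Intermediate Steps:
$p{\left(k,A \right)} = 400$ ($p{\left(k,A \right)} = \left(0 - 20\right)^{2} = \left(-20\right)^{2} = 400$)
$K = -1$ ($K = -1 + 0 = -1$)
$p{\left(B{\left(3 \right)},6 \right)} + a{\left(g{\left(-2 \right)},-7 \right)} K = 400 + 1 \left(-1\right) = 400 - 1 = 399$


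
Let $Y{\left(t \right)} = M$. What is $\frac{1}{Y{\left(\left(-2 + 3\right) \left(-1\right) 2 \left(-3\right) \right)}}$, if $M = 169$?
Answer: $\frac{1}{169} \approx 0.0059172$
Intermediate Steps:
$Y{\left(t \right)} = 169$
$\frac{1}{Y{\left(\left(-2 + 3\right) \left(-1\right) 2 \left(-3\right) \right)}} = \frac{1}{169}$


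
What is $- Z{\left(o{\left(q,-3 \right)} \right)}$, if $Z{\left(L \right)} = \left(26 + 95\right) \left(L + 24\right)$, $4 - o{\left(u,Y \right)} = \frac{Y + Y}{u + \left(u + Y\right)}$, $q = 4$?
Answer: $- \frac{17666}{5} \approx -3533.2$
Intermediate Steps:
$o{\left(u,Y \right)} = 4 - \frac{2 Y}{Y + 2 u}$ ($o{\left(u,Y \right)} = 4 - \frac{Y + Y}{u + \left(u + Y\right)} = 4 - \frac{2 Y}{u + \left(Y + u\right)} = 4 - \frac{2 Y}{Y + 2 u}$)
$Z{\left(L \right)} = 2904 + 121 L$ ($Z{\left(L \right)} = 121 \left(24 + L\right) = 2904 + 121 L$)
$- Z{\left(o{\left(q,-3 \right)} \right)} = - (2904 + 121 \frac{2 \left(-3 + 4 \cdot 4\right)}{-3 + 2 \cdot 4}) = - (2904 + 121 \frac{2 \left(-3 + 16\right)}{-3 + 8}) = - (2904 + 121 \cdot 2 \cdot \frac{1}{5} \cdot 13) = - (2904 + 121 \cdot \frac{26}{5}) = - (2904 + \frac{3146}{5}) = \left(-1\right) \frac{17666}{5} = - \frac{17666}{5}$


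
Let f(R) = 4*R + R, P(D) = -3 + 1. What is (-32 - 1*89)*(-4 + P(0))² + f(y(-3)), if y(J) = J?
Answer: -4371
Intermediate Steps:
P(D) = -2
f(R) = 5*R
(-32 - 1*89)*(-4 + P(0))² + f(y(-3)) = (-32 - 1*89)*(-4 - 2)² + 5*(-3) = (-32 - 89)*(-6)² - 15 = -121*36 - 15 = -4356 - 15 = -4371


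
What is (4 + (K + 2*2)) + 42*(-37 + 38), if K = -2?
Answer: 48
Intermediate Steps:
(4 + (K + 2*2)) + 42*(-37 + 38) = (4 + (-2 + 2*2)) + 42*(-37 + 38) = (4 + (-2 + 4)) + 42*1 = (4 + 2) + 42 = 6 + 42 = 48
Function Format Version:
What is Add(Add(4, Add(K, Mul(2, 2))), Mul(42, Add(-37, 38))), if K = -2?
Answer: 48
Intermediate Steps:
Add(Add(4, Add(K, Mul(2, 2))), Mul(42, Add(-37, 38))) = Add(Add(4, Add(-2, Mul(2, 2))), Mul(42, Add(-37, 38))) = Add(Add(4, Add(-2, 4)), Mul(42, 1)) = Add(Add(4, 2), 42) = Add(6, 42) = 48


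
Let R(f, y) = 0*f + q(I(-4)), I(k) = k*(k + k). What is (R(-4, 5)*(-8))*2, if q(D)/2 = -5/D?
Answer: 5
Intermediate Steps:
I(k) = 2*k² (I(k) = k*(2*k) = 2*k²)
q(D) = -10/D (q(D) = 2*(-5/D) = -10/D)
R(f, y) = -5/16 (R(f, y) = 0*f - 10/(2*(-4)²) = 0 - 10/(2*16) = 0 - 10/32 = 0 - 10*1/32 = 0 - 5/16 = -5/16)
(R(-4, 5)*(-8))*2 = -5/16*(-8)*2 = (5/2)*2 = 5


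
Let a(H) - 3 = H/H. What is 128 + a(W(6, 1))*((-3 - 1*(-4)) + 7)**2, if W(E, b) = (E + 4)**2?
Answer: 384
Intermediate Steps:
W(E, b) = (4 + E)**2
a(H) = 4 (a(H) = 3 + H/H = 3 + 1 = 4)
128 + a(W(6, 1))*((-3 - 1*(-4)) + 7)**2 = 128 + 4*((-3 - 1*(-4)) + 7)**2 = 128 + 4*((-3 + 4) + 7)**2 = 128 + 4*(1 + 7)**2 = 128 + 4*8**2 = 128 + 4*64 = 128 + 256 = 384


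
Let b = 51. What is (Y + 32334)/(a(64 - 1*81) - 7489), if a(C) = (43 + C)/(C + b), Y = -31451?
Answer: -15011/127300 ≈ -0.11792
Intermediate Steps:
a(C) = (43 + C)/(51 + C) (a(C) = (43 + C)/(C + 51) = (43 + C)/(51 + C))
(Y + 32334)/(a(64 - 1*81) - 7489) = (-31451 + 32334)/((43 + (64 - 1*81))/(51 + (64 - 1*81)) - 7489) = 883/((43 + (64 - 81))/(51 + (64 - 81)) - 7489) = 883/((43 - 17)/(51 - 17) - 7489) = 883/(26/34 - 7489) = 883/((1/34)*26 - 7489) = 883/(13/17 - 7489) = 883/(-127300/17) = 883*(-17/127300) = -15011/127300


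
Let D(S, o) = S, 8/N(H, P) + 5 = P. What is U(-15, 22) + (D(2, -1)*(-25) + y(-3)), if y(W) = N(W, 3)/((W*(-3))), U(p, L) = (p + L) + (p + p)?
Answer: -661/9 ≈ -73.444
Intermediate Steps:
N(H, P) = 8/(-5 + P)
U(p, L) = L + 3*p (U(p, L) = (L + p) + 2*p = L + 3*p)
y(W) = 4/(3*W) (y(W) = (8/(-5 + 3))/((W*(-3))) = (8/(-2))/((-3*W)) = (8*(-½))*(-1/(3*W)) = -(-4)/(3*W) = 4/(3*W))
U(-15, 22) + (D(2, -1)*(-25) + y(-3)) = (22 + 3*(-15)) + (2*(-25) + (4/3)/(-3)) = (22 - 45) + (-50 + (4/3)*(-⅓)) = -23 + (-50 - 4/9) = -23 - 454/9 = -661/9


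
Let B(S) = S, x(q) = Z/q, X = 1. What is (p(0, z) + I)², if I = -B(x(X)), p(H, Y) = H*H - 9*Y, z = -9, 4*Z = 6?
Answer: 25281/4 ≈ 6320.3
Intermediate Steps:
Z = 3/2 (Z = (¼)*6 = 3/2 ≈ 1.5000)
p(H, Y) = H² - 9*Y
x(q) = 3/(2*q)
I = -3/2 (I = -3/(2*1) = -3/2 ≈ -1.5000)
(p(0, z) + I)² = ((0² - 9*(-9)) - 3/2)² = ((0 + 81) - 3/2)² = (81 - 3/2)² = (159/2)² = 25281/4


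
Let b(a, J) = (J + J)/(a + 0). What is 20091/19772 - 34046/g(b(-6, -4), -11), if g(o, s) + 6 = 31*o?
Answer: -1008671445/1047916 ≈ -962.55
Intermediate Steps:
b(a, J) = 2*J/a (b(a, J) = (2*J)/a = 2*J/a)
g(o, s) = -6 + 31*o
20091/19772 - 34046/g(b(-6, -4), -11) = 20091/19772 - 34046/(-6 + 31*(2*(-4)/(-6))) = 20091*(1/19772) - 34046/(-6 + 31*(2*(-4)*(-⅙))) = 20091/19772 - 34046/(-6 + 31*(4/3)) = 20091/19772 - 34046/(-6 + 124/3) = 20091/19772 - 34046/106/3 = 20091/19772 - 34046*3/106 = 20091/19772 - 51069/53 = -1008671445/1047916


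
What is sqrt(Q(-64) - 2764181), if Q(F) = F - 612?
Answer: I*sqrt(2764857) ≈ 1662.8*I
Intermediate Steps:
Q(F) = -612 + F
sqrt(Q(-64) - 2764181) = sqrt((-612 - 64) - 2764181) = sqrt(-676 - 2764181) = sqrt(-2764857) = I*sqrt(2764857)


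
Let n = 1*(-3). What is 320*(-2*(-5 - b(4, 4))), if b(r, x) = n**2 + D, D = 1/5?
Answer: 9088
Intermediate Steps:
D = 1/5 ≈ 0.20000
n = -3
b(r, x) = 46/5 (b(r, x) = (-3)**2 + 1/5 = 9 + 1/5 = 46/5)
320*(-2*(-5 - b(4, 4))) = 320*(-2*(-5 - 1*46/5)) = 320*(-2*(-5 - 46/5)) = 320*(-2*(-71/5)) = 320*(142/5) = 9088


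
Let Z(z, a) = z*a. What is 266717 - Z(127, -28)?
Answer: 270273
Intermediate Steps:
Z(z, a) = a*z
266717 - Z(127, -28) = 266717 - (-28)*127 = 266717 - 1*(-3556) = 266717 + 3556 = 270273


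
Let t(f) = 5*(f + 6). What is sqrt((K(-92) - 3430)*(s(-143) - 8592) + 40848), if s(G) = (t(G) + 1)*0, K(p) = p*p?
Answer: 68*I*sqrt(9345) ≈ 6573.5*I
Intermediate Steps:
K(p) = p**2
t(f) = 30 + 5*f (t(f) = 5*(6 + f) = 30 + 5*f)
s(G) = 0 (s(G) = ((30 + 5*G) + 1)*0 = (31 + 5*G)*0 = 0)
sqrt((K(-92) - 3430)*(s(-143) - 8592) + 40848) = sqrt(((-92)**2 - 3430)*(0 - 8592) + 40848) = sqrt((8464 - 3430)*(-8592) + 40848) = sqrt(5034*(-8592) + 40848) = sqrt(-43252128 + 40848) = sqrt(-43211280) = 68*I*sqrt(9345)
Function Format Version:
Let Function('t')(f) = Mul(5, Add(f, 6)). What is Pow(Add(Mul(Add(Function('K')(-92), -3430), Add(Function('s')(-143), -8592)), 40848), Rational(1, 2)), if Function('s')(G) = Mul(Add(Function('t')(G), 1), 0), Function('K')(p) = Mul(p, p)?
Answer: Mul(68, I, Pow(9345, Rational(1, 2))) ≈ Mul(6573.5, I)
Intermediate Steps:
Function('K')(p) = Pow(p, 2)
Function('t')(f) = Add(30, Mul(5, f)) (Function('t')(f) = Mul(5, Add(6, f)) = Add(30, Mul(5, f)))
Function('s')(G) = 0 (Function('s')(G) = Mul(Add(Add(30, Mul(5, G)), 1), 0) = Mul(Add(31, Mul(5, G)), 0) = 0)
Pow(Add(Mul(Add(Function('K')(-92), -3430), Add(Function('s')(-143), -8592)), 40848), Rational(1, 2)) = Pow(Add(Mul(Add(Pow(-92, 2), -3430), Add(0, -8592)), 40848), Rational(1, 2)) = Pow(Add(Mul(Add(8464, -3430), -8592), 40848), Rational(1, 2)) = Pow(Add(Mul(5034, -8592), 40848), Rational(1, 2)) = Pow(Add(-43252128, 40848), Rational(1, 2)) = Pow(-43211280, Rational(1, 2)) = Mul(68, I, Pow(9345, Rational(1, 2)))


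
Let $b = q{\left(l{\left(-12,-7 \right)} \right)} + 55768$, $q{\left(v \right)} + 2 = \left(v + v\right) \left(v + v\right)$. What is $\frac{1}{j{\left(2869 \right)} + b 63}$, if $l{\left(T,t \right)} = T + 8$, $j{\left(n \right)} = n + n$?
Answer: $\frac{1}{3523028} \approx 2.8385 \cdot 10^{-7}$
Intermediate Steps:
$j{\left(n \right)} = 2 n$
$l{\left(T,t \right)} = 8 + T$
$q{\left(v \right)} = -2 + 4 v^{2}$ ($q{\left(v \right)} = -2 + \left(v + v\right) \left(v + v\right) = -2 + 2 v 2 v = -2 + 4 v^{2}$)
$b = 55830$ ($b = \left(-2 + 4 \left(8 - 12\right)^{2}\right) + 55768 = \left(-2 + 4 \left(-4\right)^{2}\right) + 55768 = \left(-2 + 4 \cdot 16\right) + 55768 = \left(-2 + 64\right) + 55768 = 62 + 55768 = 55830$)
$\frac{1}{j{\left(2869 \right)} + b 63} = \frac{1}{2 \cdot 2869 + 55830 \cdot 63} = \frac{1}{5738 + 3517290} = \frac{1}{3523028}$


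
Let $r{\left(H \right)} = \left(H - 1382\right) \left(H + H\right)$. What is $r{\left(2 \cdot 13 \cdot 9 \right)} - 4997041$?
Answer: $-5534305$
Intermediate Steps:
$r{\left(H \right)} = 2 H \left(-1382 + H\right)$ ($r{\left(H \right)} = \left(-1382 + H\right) 2 H = 2 H \left(-1382 + H\right)$)
$r{\left(2 \cdot 13 \cdot 9 \right)} - 4997041 = 2 \cdot 2 \cdot 13 \cdot 9 \left(-1382 + 2 \cdot 13 \cdot 9\right) - 4997041 = 2 \cdot 26 \cdot 9 \left(-1382 + 26 \cdot 9\right) - 4997041 = 2 \cdot 234 \left(-1382 + 234\right) - 4997041 = 2 \cdot 234 \left(-1148\right) - 4997041 = -537264 - 4997041 = -5534305$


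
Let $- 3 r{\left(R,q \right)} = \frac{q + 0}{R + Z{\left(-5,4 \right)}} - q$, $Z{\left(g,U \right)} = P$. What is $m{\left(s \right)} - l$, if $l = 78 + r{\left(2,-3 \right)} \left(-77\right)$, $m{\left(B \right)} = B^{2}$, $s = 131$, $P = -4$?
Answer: $\frac{33935}{2} \approx 16968.0$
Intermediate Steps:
$Z{\left(g,U \right)} = -4$
$r{\left(R,q \right)} = \frac{q}{3} - \frac{q}{3 \left(-4 + R\right)}$ ($r{\left(R,q \right)} = - \frac{\frac{q + 0}{R - 4} - q}{3} = - \frac{\frac{q}{-4 + R} - q}{3} = - \frac{- q + \frac{q}{-4 + R}}{3} = \frac{q}{3} - \frac{q}{3 \left(-4 + R\right)}$)
$l = \frac{387}{2}$ ($l = 78 + \frac{1}{3} \left(-3\right) \frac{1}{-4 + 2} \left(-5 + 2\right) \left(-77\right) = 78 + \frac{1}{3} \left(-3\right) \frac{1}{-2} \left(-3\right) \left(-77\right) = 78 + \frac{1}{3} \left(-3\right) \left(- \frac{1}{2}\right) \left(-3\right) \left(-77\right) = 78 - - \frac{231}{2} = 78 + \frac{231}{2} = \frac{387}{2} \approx 193.5$)
$m{\left(s \right)} - l = 131^{2} - \frac{387}{2} = 17161 - \frac{387}{2} = \frac{33935}{2}$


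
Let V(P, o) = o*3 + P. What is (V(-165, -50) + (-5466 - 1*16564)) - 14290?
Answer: -36635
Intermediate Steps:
V(P, o) = P + 3*o (V(P, o) = 3*o + P = P + 3*o)
(V(-165, -50) + (-5466 - 1*16564)) - 14290 = ((-165 + 3*(-50)) + (-5466 - 1*16564)) - 14290 = ((-165 - 150) + (-5466 - 16564)) - 14290 = (-315 - 22030) - 14290 = -22345 - 14290 = -36635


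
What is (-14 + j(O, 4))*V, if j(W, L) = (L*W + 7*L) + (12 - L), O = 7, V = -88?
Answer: -4400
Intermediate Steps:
j(W, L) = 12 + 6*L + L*W (j(W, L) = (7*L + L*W) + (12 - L) = 12 + 6*L + L*W)
(-14 + j(O, 4))*V = (-14 + (12 + 6*4 + 4*7))*(-88) = (-14 + (12 + 24 + 28))*(-88) = (-14 + 64)*(-88) = 50*(-88) = -4400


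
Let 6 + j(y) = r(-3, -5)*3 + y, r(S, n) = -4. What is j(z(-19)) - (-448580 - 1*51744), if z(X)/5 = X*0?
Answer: 500306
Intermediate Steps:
z(X) = 0 (z(X) = 5*(X*0) = 5*0 = 0)
j(y) = -18 + y (j(y) = -6 + (-4*3 + y) = -6 + (-12 + y) = -18 + y)
j(z(-19)) - (-448580 - 1*51744) = (-18 + 0) - (-448580 - 1*51744) = -18 - (-448580 - 51744) = -18 - 1*(-500324) = -18 + 500324 = 500306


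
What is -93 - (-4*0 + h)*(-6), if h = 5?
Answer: -63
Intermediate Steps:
-93 - (-4*0 + h)*(-6) = -93 - (-4*0 + 5)*(-6) = -93 - (0 + 5)*(-6) = -93 - 5*(-6) = -93 - 1*(-30) = -93 + 30 = -63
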